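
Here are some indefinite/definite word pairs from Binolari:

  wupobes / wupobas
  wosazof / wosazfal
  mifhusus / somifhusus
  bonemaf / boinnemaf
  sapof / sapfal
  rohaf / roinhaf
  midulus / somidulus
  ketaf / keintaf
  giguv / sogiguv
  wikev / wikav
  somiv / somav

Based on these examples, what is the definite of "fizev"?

fizav

"fizev" has last vowel 'e'. The stems whose last vowel is 'e' (wupobes → wupobas, wikev → wikav) change the last vowel to 'a'.
The other patterns: stems whose last vowel is 'o' delete the last vowel and add -al; stems whose last vowel is 'a' insert -in- after the first vowel; stems whose last vowel is 'u' add the prefix so-.
So fizev → fizav.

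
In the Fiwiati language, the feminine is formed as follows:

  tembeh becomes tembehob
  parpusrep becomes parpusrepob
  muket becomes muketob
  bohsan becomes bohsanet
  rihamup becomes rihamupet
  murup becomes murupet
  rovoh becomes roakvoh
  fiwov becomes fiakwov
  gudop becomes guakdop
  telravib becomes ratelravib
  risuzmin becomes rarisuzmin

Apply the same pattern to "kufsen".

kufsenob

parpusrep and rihamup both end in -p yet inflect differently (parpusrepob, rihamupet), so the final letter is not what conditions the rule; the last vowel is.
"kufsen" has last vowel 'e'. The stems whose last vowel is 'e' (tembeh → tembehob, parpusrep → parpusrepob, muket → muketob) add -ob.
So kufsen → kufsenob.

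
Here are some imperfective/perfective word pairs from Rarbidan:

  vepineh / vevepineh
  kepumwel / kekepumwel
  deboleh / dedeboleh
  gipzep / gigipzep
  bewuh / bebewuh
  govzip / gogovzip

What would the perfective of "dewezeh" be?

dedewezeh

Every pair shown (vepineh → vevepineh, kepumwel → kekepumwel, deboleh → dedeboleh, …) follows the same rule: repeat the first consonant+vowel as a prefix.
So dewezeh → dedewezeh.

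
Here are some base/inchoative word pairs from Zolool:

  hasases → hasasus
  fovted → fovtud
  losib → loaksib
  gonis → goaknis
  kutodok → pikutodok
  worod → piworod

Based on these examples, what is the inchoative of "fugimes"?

hasases and gonis both end in -s yet inflect differently (hasasus, goaknis), so the final letter is not what conditions the rule; the last vowel is.
"fugimes" has last vowel 'e'. The stems whose last vowel is 'e' (hasases → hasasus, fovted → fovtud) change the last vowel to 'u'.
So fugimes → fugimus.

fugimus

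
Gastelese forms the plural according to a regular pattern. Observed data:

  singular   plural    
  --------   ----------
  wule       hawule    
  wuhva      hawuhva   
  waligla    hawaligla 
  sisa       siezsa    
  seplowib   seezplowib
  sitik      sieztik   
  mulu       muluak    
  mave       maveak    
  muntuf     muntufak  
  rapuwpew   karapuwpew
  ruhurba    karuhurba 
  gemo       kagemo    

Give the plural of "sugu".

"sugu" begins with s-. The stems beginning with s- (sisa → siezsa, seplowib → seezplowib, sitik → sieztik) insert -ez- after the first vowel.
The other patterns: stems beginning with w- add the prefix ha-; stems beginning with m- add -ak; stems beginning with g- or r- add the prefix ka-.
So sugu → suezgu.

suezgu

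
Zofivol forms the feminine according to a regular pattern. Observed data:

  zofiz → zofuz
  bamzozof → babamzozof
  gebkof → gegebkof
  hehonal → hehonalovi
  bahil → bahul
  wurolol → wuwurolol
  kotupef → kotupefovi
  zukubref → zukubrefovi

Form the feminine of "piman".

pimanovi

wurolol and bahil both end in -l yet inflect differently (wuwurolol, bahul), so the final letter is not what conditions the rule; the last vowel is.
"piman" has last vowel 'a'. The one such stem in the data (hehonal → hehonalovi) adds -ovi, so the same rule applies.
The other patterns: stems whose last vowel is 'o' repeat the first consonant+vowel as a prefix; stems whose last vowel is 'i' change the last vowel to 'u'.
So piman → pimanovi.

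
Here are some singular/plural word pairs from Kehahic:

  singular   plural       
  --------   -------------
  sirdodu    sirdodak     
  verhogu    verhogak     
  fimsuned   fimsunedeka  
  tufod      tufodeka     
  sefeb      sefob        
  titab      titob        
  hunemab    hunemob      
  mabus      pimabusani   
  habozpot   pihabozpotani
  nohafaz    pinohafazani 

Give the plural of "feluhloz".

pifeluhlozani

fimsuned and sefeb both have last vowel 'e' yet inflect differently (fimsunedeka, sefob), so the last vowel is not what conditions the rule; the final letter is.
"feluhloz" ends in -z. The one such stem in the data (nohafaz → pinohafazani) adds pi- … -ani around the stem, so the same rule applies.
The other patterns: stems ending in -u drop the final letter and add -ak; stems ending in -d add -eka; stems ending in -b change the last vowel to 'o'.
So feluhloz → pifeluhlozani.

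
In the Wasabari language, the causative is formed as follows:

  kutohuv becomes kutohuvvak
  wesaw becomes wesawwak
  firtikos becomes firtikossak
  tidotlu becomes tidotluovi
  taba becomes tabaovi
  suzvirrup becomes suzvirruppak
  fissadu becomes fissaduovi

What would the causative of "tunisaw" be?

tunisawwak

suzvirrup and tidotlu both have last vowel 'u' yet inflect differently (suzvirruppak, tidotluovi), so the last vowel is not what conditions the rule; whether the stem ends in a vowel or a consonant is.
"tunisaw" ends in a consonant. The stems ending in a consonant (wesaw → wesawwak, suzvirrup → suzvirruppak, firtikos → firtikossak) double the final consonant and add -ak.
The other pattern: stems ending in a vowel add -ovi.
So tunisaw → tunisawwak.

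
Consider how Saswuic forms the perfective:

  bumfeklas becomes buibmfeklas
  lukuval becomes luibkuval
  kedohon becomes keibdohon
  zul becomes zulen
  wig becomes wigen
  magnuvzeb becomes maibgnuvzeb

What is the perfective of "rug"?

zul and lukuval both end in -l yet inflect differently (zulen, luibkuval), so the final letter is not what conditions the rule; the number of vowels is.
"rug" has 1 vowel. The stems with 1 vowel (wig → wigen, zul → zulen) add -en.
So rug → rugen.

rugen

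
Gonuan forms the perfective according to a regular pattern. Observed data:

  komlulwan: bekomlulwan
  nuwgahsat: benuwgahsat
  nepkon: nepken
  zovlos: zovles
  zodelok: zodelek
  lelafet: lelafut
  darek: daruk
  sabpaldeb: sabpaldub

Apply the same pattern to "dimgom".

dimgem

"dimgom" has last vowel 'o'. The stems whose last vowel is 'o' (nepkon → nepken, zovlos → zovles, zodelok → zodelek) change the last vowel to 'e'.
The other patterns: stems whose last vowel is 'a' add the prefix be-; stems whose last vowel is 'e' change the last vowel to 'u'.
So dimgom → dimgem.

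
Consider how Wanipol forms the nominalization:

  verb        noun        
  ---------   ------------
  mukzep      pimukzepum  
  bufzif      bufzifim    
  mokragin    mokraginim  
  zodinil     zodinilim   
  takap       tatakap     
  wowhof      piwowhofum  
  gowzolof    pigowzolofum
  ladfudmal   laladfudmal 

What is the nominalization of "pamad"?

papamad

bufzif and wowhof both end in -f yet inflect differently (bufzifim, piwowhofum), so the final letter is not what conditions the rule; the last vowel is.
"pamad" has last vowel 'a'. The stems whose last vowel is 'a' (ladfudmal → laladfudmal, takap → tatakap) repeat the first consonant+vowel as a prefix.
So pamad → papamad.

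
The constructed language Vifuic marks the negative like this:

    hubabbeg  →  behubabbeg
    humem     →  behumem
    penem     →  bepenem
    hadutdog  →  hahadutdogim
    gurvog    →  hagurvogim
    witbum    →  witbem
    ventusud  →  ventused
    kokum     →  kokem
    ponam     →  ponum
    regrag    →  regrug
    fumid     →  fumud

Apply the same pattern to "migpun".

"migpun" has last vowel 'u'. The stems whose last vowel is 'u' (witbum → witbem, ventusud → ventused, kokum → kokem) change the last vowel to 'e'.
So migpun → migpen.

migpen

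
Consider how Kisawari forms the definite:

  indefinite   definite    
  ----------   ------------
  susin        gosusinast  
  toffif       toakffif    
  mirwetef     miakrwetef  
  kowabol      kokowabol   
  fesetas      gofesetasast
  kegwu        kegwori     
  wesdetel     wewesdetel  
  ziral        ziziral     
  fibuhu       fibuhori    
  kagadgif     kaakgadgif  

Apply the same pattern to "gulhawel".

gugulhawel

mirwetef and wesdetel both have last vowel 'e' yet inflect differently (miakrwetef, wewesdetel), so the last vowel is not what conditions the rule; the final letter is.
"gulhawel" ends in -l. The stems ending in -l (wesdetel → wewesdetel, ziral → ziziral, kowabol → kokowabol) repeat the first consonant+vowel as a prefix.
So gulhawel → gugulhawel.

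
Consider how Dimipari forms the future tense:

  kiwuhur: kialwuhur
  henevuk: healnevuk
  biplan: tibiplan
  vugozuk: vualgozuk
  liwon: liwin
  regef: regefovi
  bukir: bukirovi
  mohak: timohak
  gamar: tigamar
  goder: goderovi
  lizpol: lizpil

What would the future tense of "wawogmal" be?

henevuk and mohak both end in -k yet inflect differently (healnevuk, timohak), so the final letter is not what conditions the rule; the last vowel is.
"wawogmal" has last vowel 'a'. The stems whose last vowel is 'a' (mohak → timohak, gamar → tigamar, biplan → tibiplan) add the prefix ti-.
So wawogmal → tiwawogmal.

tiwawogmal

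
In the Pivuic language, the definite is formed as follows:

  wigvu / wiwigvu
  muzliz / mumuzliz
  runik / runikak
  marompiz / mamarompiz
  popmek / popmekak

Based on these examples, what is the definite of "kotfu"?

runik and marompiz both have last vowel 'i' yet inflect differently (runikak, mamarompiz), so the last vowel is not what conditions the rule; the final letter is.
"kotfu" ends in -u. The one such stem in the data (wigvu → wiwigvu) repeats the first consonant+vowel as a prefix (as do marompiz, muzliz), so the same rule applies.
So kotfu → kokotfu.

kokotfu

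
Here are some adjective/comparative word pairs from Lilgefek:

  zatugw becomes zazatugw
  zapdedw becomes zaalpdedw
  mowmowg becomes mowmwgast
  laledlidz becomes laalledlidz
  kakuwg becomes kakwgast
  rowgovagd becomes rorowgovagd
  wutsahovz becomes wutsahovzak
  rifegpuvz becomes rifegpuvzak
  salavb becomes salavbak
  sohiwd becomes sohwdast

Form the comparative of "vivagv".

vivivagv

zapdedw and zatugw both end in -w yet inflect differently (zaalpdedw, zazatugw), so the final letter is not what conditions the rule; the second-to-last letter is.
"vivagv" has second-to-last letter 'g'. The stems whose second-to-last letter is 'g' (zatugw → zazatugw, rowgovagd → rorowgovagd) repeat the first consonant+vowel as a prefix.
The other patterns: stems whose second-to-last letter is 'w' delete the last vowel and add -ast; stems whose second-to-last letter is 'd' insert -al- after the first vowel; stems whose second-to-last letter is 'v' add -ak.
So vivagv → vivivagv.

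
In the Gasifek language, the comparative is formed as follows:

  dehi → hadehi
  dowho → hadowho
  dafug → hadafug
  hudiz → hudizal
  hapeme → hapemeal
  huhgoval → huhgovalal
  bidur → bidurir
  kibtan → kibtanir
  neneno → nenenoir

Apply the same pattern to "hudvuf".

hudvufal

"hudvuf" begins with h-. The stems beginning with h- (hudiz → hudizal, hapeme → hapemeal, huhgoval → huhgovalal) add -al.
So hudvuf → hudvufal.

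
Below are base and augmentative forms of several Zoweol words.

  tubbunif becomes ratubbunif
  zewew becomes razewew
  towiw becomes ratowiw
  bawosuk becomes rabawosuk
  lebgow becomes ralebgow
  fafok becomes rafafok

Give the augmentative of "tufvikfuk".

ratufvikfuk

Every pair shown (tubbunif → ratubbunif, zewew → razewew, towiw → ratowiw, …) follows the same rule: add the prefix ra-.
So tufvikfuk → ratufvikfuk.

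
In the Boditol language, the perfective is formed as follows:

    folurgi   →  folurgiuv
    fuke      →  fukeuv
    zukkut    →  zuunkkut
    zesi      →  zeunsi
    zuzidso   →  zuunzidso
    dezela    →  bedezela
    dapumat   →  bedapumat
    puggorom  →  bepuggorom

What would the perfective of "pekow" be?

"pekow" begins with p-. The one such stem in the data (puggorom → bepuggorom) adds the prefix be-, so the same rule applies.
So pekow → bepekow.

bepekow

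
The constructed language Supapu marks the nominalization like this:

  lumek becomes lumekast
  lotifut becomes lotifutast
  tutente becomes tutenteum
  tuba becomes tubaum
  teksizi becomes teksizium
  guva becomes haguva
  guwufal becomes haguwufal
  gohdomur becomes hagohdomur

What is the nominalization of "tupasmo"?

"tupasmo" begins with t-. The stems beginning with t- (tutente → tutenteum, tuba → tubaum, teksizi → teksizium) add -um.
So tupasmo → tupasmoum.

tupasmoum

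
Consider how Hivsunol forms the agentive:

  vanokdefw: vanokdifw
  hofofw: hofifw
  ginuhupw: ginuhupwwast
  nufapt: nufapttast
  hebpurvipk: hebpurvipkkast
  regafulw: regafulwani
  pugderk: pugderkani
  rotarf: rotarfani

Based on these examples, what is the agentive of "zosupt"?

zosupttast

"zosupt" has second-to-last letter 'p'. The stems whose second-to-last letter is 'p' (ginuhupw → ginuhupwwast, nufapt → nufapttast, hebpurvipk → hebpurvipkkast) double the final consonant and add -ast.
The other patterns: stems whose second-to-last letter is 'f' change the last vowel to 'i'; stems whose second-to-last letter is 'l' or 'r' add -ani.
So zosupt → zosupttast.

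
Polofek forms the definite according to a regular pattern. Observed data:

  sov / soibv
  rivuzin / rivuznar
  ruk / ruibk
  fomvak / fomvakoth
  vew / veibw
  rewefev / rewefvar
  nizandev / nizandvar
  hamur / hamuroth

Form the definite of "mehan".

mehanoth

"mehan" has 2 vowels. The stems with 2 vowels (hamur → hamuroth, fomvak → fomvakoth) add -oth.
So mehan → mehanoth.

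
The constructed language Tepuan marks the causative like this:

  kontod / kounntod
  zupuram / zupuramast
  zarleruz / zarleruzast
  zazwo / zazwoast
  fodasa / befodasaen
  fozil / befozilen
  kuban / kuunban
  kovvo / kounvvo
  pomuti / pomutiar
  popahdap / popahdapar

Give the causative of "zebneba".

kovvo and zazwo both end in -o yet inflect differently (kounvvo, zazwoast), so the final letter is not what conditions the rule; the first letter is.
"zebneba" begins with z-. The stems beginning with z- (zarleruz → zarleruzast, zazwo → zazwoast, zupuram → zupuramast) add -ast.
The other patterns: stems beginning with p- add -ar; stems beginning with k- insert -un- after the first vowel; stems beginning with f- add be- … -en around the stem.
So zebneba → zebnebaast.

zebnebaast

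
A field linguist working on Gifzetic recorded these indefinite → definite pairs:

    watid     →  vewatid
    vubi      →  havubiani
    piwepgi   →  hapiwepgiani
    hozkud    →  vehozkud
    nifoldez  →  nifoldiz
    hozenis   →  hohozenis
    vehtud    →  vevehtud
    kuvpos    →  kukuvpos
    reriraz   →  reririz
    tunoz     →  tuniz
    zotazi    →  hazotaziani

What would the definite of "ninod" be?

veninod

watid and hozenis both have last vowel 'i' yet inflect differently (vewatid, hohozenis), so the last vowel is not what conditions the rule; the final letter is.
"ninod" ends in -d. The stems ending in -d (watid → vewatid, hozkud → vehozkud, vehtud → vevehtud) add the prefix ve-.
The other patterns: stems ending in -z change the last vowel to 'i'; stems ending in -s repeat the first consonant+vowel as a prefix; stems ending in -i add ha- … -ani around the stem.
So ninod → veninod.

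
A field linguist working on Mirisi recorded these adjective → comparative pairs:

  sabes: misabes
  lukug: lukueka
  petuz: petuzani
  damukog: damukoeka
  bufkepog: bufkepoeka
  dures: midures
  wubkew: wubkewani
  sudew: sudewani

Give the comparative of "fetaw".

lukug and petuz both have last vowel 'u' yet inflect differently (lukueka, petuzani), so the last vowel is not what conditions the rule; the final letter is.
"fetaw" ends in -w. The stems ending in -w (sudew → sudewani, wubkew → wubkewani) add -ani.
So fetaw → fetawani.

fetawani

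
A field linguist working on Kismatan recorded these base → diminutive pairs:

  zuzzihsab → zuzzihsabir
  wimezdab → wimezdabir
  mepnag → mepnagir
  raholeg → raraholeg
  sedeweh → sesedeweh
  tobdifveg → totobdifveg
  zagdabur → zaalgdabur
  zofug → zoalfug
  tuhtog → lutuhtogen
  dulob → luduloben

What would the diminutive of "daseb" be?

dadaseb

mepnag and raholeg both end in -g yet inflect differently (mepnagir, raraholeg), so the final letter is not what conditions the rule; the last vowel is.
"daseb" has last vowel 'e'. The stems whose last vowel is 'e' (raholeg → raraholeg, sedeweh → sesedeweh, tobdifveg → totobdifveg) repeat the first consonant+vowel as a prefix.
So daseb → dadaseb.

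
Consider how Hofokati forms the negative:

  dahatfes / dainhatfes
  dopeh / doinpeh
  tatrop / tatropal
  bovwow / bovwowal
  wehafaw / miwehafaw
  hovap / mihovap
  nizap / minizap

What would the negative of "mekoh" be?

bovwow and wehafaw both end in -w yet inflect differently (bovwowal, miwehafaw), so the final letter is not what conditions the rule; the last vowel is.
"mekoh" has last vowel 'o'. The stems whose last vowel is 'o' (tatrop → tatropal, bovwow → bovwowal) add -al.
The other patterns: stems whose last vowel is 'e' insert -in- after the first vowel; stems whose last vowel is 'a' add the prefix mi-.
So mekoh → mekohal.

mekohal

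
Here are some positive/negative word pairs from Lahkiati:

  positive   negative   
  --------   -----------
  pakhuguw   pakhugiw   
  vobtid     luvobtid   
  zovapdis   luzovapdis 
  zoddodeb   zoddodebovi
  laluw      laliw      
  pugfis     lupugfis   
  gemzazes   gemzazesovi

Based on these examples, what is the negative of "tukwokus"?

"tukwokus" has last vowel 'u'. The stems whose last vowel is 'u' (pakhuguw → pakhugiw, laluw → laliw) change the last vowel to 'i'.
So tukwokus → tukwokis.

tukwokis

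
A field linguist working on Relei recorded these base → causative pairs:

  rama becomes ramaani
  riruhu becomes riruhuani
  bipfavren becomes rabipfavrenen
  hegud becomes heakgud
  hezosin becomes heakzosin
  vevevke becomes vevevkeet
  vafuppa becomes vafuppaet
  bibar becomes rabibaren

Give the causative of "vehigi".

vafuppa and rama both end in -a yet inflect differently (vafuppaet, ramaani), so the final letter is not what conditions the rule; the first letter is.
"vehigi" begins with v-. The stems beginning with v- (vafuppa → vafuppaet, vevevke → vevevkeet) add -et.
So vehigi → vehigiet.

vehigiet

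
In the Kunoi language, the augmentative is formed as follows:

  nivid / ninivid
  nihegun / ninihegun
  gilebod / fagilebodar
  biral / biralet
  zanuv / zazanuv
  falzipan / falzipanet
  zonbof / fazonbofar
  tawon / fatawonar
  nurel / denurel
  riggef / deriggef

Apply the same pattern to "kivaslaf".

tawon and falzipan both end in -n yet inflect differently (fatawonar, falzipanet), so the final letter is not what conditions the rule; the last vowel is.
"kivaslaf" has last vowel 'a'. The stems whose last vowel is 'a' (falzipan → falzipanet, biral → biralet) add -et.
So kivaslaf → kivaslafet.

kivaslafet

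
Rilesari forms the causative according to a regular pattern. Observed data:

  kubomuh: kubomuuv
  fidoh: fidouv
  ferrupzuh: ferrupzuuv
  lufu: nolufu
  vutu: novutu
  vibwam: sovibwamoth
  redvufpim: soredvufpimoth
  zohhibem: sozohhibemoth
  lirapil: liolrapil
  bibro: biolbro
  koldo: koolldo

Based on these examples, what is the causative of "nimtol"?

kubomuh and lufu both have last vowel 'u' yet inflect differently (kubomuuv, nolufu), so the last vowel is not what conditions the rule; the final letter is.
"nimtol" ends in -l. The one such stem in the data (lirapil → liolrapil) inserts -ol- after the first vowel (as do bibro, koldo), so the same rule applies.
The other patterns: stems ending in -h drop the final letter and add -uv; stems ending in -u add the prefix no-; stems ending in -m add so- … -oth around the stem.
So nimtol → niolmtol.

niolmtol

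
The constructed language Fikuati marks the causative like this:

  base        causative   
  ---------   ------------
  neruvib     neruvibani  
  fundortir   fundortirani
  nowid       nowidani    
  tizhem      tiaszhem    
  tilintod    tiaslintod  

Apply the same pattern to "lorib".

loribani

nowid and tilintod both end in -d yet inflect differently (nowidani, tiaslintod), so the final letter is not what conditions the rule; the last vowel is.
"lorib" has last vowel 'i'. The stems whose last vowel is 'i' (neruvib → neruvibani, fundortir → fundortirani, nowid → nowidani) add -ani.
The other pattern: stems whose last vowel is 'e' or 'o' insert -as- after the first vowel.
So lorib → loribani.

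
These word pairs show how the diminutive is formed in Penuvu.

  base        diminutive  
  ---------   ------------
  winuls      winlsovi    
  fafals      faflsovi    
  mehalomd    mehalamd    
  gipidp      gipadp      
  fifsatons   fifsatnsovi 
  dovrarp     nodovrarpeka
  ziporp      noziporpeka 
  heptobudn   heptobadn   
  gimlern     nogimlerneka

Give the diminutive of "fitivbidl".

fitivbadl

dovrarp and gipidp both end in -p yet inflect differently (nodovrarpeka, gipadp), so the final letter is not what conditions the rule; the second-to-last letter is.
"fitivbidl" has second-to-last letter 'd'. The stems whose second-to-last letter is 'd' (gipidp → gipadp, heptobudn → heptobadn) change the last vowel to 'a'.
The other patterns: stems whose second-to-last letter is 'l' or 'n' delete the last vowel and add -ovi; stems whose second-to-last letter is 'r' add no- … -eka around the stem.
So fitivbidl → fitivbadl.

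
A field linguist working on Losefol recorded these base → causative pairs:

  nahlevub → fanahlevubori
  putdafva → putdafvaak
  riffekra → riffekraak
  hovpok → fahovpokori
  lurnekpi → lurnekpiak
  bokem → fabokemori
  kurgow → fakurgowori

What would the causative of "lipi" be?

"lipi" ends in a vowel. The stems ending in a vowel (riffekra → riffekraak, lurnekpi → lurnekpiak, putdafva → putdafvaak) add -ak.
So lipi → lipiak.

lipiak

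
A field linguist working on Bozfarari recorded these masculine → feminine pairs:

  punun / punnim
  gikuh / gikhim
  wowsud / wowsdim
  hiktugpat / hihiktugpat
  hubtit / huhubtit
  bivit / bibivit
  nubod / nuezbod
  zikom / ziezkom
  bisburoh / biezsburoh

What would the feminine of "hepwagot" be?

heezpwagot

wowsud and nubod both end in -d yet inflect differently (wowsdim, nuezbod), so the final letter is not what conditions the rule; the last vowel is.
"hepwagot" has last vowel 'o'. The stems whose last vowel is 'o' (nubod → nuezbod, zikom → ziezkom, bisburoh → biezsburoh) insert -ez- after the first vowel.
So hepwagot → heezpwagot.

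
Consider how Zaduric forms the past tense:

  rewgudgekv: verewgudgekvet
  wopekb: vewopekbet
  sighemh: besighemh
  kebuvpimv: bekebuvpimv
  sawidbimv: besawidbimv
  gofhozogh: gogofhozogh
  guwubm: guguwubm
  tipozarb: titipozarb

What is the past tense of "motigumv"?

"motigumv" has second-to-last letter 'm'. The stems whose second-to-last letter is 'm' (sighemh → besighemh, kebuvpimv → bekebuvpimv, sawidbimv → besawidbimv) add the prefix be-.
The other patterns: stems whose second-to-last letter is 'k' add ve- … -et around the stem; stems whose second-to-last letter is 'b', 'g' or 'r' repeat the first consonant+vowel as a prefix.
So motigumv → bemotigumv.

bemotigumv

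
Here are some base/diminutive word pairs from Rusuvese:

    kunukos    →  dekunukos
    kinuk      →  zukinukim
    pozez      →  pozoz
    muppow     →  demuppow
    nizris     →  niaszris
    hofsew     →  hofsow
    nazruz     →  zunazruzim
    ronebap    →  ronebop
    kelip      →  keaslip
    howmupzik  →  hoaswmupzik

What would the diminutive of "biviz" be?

howmupzik and kinuk both end in -k yet inflect differently (hoaswmupzik, zukinukim), so the final letter is not what conditions the rule; the last vowel is.
"biviz" has last vowel 'i'. The stems whose last vowel is 'i' (kelip → keaslip, howmupzik → hoaswmupzik, nizris → niaszris) insert -as- after the first vowel.
The other patterns: stems whose last vowel is 'u' add zu- … -im around the stem; stems whose last vowel is 'o' add the prefix de-; stems whose last vowel is 'a' or 'e' change the last vowel to 'o'.
So biviz → biasviz.

biasviz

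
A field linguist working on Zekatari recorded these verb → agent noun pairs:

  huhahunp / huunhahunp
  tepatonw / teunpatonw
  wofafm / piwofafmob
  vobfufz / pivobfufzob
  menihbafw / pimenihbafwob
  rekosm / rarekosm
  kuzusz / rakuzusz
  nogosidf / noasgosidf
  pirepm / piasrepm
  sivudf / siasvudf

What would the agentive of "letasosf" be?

tepatonw and menihbafw both end in -w yet inflect differently (teunpatonw, pimenihbafwob), so the final letter is not what conditions the rule; the second-to-last letter is.
"letasosf" has second-to-last letter 's'. The stems whose second-to-last letter is 's' (rekosm → rarekosm, kuzusz → rakuzusz) add the prefix ra-.
The other patterns: stems whose second-to-last letter is 'n' insert -un- after the first vowel; stems whose second-to-last letter is 'f' add pi- … -ob around the stem; stems whose second-to-last letter is 'd' or 'p' insert -as- after the first vowel.
So letasosf → raletasosf.

raletasosf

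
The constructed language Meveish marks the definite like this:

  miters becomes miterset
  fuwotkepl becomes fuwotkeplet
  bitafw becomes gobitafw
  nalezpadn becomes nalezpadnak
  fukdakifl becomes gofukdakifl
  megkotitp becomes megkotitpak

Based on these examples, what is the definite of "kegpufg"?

gokegpufg

fukdakifl and fuwotkepl both end in -l yet inflect differently (gofukdakifl, fuwotkeplet), so the final letter is not what conditions the rule; the second-to-last letter is.
"kegpufg" has second-to-last letter 'f'. The stems whose second-to-last letter is 'f' (bitafw → gobitafw, fukdakifl → gofukdakifl) add the prefix go-.
The other patterns: stems whose second-to-last letter is 'p' or 'r' add -et; stems whose second-to-last letter is 'd' or 't' add -ak.
So kegpufg → gokegpufg.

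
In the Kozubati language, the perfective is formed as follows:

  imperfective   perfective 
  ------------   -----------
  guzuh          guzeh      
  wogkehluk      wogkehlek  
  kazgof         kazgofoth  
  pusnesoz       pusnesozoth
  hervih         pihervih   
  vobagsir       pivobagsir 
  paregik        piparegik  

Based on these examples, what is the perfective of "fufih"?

"fufih" has last vowel 'i'. The stems whose last vowel is 'i' (hervih → pihervih, vobagsir → pivobagsir, paregik → piparegik) add the prefix pi-.
The other patterns: stems whose last vowel is 'u' change the last vowel to 'e'; stems whose last vowel is 'o' add -oth.
So fufih → pifufih.

pifufih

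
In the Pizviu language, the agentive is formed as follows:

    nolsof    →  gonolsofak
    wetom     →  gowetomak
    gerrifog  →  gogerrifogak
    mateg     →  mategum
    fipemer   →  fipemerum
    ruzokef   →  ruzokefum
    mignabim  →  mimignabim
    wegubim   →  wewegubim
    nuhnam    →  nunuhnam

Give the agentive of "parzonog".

goparzonogak

gerrifog and mateg both end in -g yet inflect differently (gogerrifogak, mategum), so the final letter is not what conditions the rule; the last vowel is.
"parzonog" has last vowel 'o'. The stems whose last vowel is 'o' (nolsof → gonolsofak, wetom → gowetomak, gerrifog → gogerrifogak) add go- … -ak around the stem.
The other patterns: stems whose last vowel is 'e' add -um; stems whose last vowel is 'a' or 'i' repeat the first consonant+vowel as a prefix.
So parzonog → goparzonogak.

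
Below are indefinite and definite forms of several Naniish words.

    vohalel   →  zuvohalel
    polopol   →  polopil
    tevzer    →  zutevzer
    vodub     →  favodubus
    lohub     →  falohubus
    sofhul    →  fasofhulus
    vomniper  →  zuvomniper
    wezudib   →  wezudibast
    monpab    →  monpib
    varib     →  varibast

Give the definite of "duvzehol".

sofhul and vohalel both end in -l yet inflect differently (fasofhulus, zuvohalel), so the final letter is not what conditions the rule; the last vowel is.
"duvzehol" has last vowel 'o'. The one such stem in the data (polopol → polopil) changes the last vowel to 'i' (as does monpab), so the same rule applies.
The other patterns: stems whose last vowel is 'u' add fa- … -us around the stem; stems whose last vowel is 'e' add the prefix zu-; stems whose last vowel is 'i' add -ast.
So duvzehol → duvzehil.

duvzehil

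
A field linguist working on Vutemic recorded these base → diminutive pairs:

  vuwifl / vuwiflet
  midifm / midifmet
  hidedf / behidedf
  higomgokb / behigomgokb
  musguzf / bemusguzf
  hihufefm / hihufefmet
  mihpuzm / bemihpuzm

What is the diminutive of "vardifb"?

hihufefm and mihpuzm both end in -m yet inflect differently (hihufefmet, bemihpuzm), so the final letter is not what conditions the rule; the second-to-last letter is.
"vardifb" has second-to-last letter 'f'. The stems whose second-to-last letter is 'f' (hihufefm → hihufefmet, vuwifl → vuwiflet, midifm → midifmet) add -et.
So vardifb → vardifbet.

vardifbet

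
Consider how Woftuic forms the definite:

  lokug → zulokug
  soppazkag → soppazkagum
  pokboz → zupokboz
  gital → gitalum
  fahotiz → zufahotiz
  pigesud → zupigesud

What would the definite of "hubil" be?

soppazkag and lokug both end in -g yet inflect differently (soppazkagum, zulokug), so the final letter is not what conditions the rule; the last vowel is.
"hubil" has last vowel 'i'. The one such stem in the data (fahotiz → zufahotiz) adds the prefix zu-, so the same rule applies.
So hubil → zuhubil.

zuhubil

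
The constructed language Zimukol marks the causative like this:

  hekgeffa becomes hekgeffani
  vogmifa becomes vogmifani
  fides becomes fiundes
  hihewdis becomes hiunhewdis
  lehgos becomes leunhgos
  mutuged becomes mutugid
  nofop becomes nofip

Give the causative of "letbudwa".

letbudwani

fides and mutuged both have last vowel 'e' yet inflect differently (fiundes, mutugid), so the last vowel is not what conditions the rule; the final letter is.
"letbudwa" ends in -a. The stems ending in -a (hekgeffa → hekgeffani, vogmifa → vogmifani) drop the final letter and add -ani.
So letbudwa → letbudwani.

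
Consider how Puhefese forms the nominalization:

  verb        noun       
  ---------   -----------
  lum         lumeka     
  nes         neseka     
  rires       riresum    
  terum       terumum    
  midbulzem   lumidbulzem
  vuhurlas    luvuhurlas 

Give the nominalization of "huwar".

nes and rires both end in -s yet inflect differently (neseka, riresum), so the final letter is not what conditions the rule; the number of vowels is.
"huwar" has 2 vowels. The stems with 2 vowels (rires → riresum, terum → terumum) add -um.
The other patterns: stems with 1 vowel add -eka; stems with 3 vowels add the prefix lu-.
So huwar → huwarum.

huwarum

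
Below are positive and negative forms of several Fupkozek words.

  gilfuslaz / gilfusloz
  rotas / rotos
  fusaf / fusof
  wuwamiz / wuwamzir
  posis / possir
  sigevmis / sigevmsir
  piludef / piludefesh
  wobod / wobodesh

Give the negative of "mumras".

gilfuslaz and wuwamiz both end in -z yet inflect differently (gilfusloz, wuwamzir), so the final letter is not what conditions the rule; the last vowel is.
"mumras" has last vowel 'a'. The stems whose last vowel is 'a' (gilfuslaz → gilfusloz, rotas → rotos, fusaf → fusof) change the last vowel to 'o'.
So mumras → mumros.

mumros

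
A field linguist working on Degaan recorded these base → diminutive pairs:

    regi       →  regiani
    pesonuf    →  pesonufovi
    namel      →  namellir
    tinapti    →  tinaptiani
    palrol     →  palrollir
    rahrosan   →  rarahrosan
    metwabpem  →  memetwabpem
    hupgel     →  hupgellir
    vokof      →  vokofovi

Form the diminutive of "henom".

vokof and palrol both have last vowel 'o' yet inflect differently (vokofovi, palrollir), so the last vowel is not what conditions the rule; the final letter is.
"henom" ends in -m. The one such stem in the data (metwabpem → memetwabpem) repeats the first consonant+vowel as a prefix (as does rahrosan), so the same rule applies.
So henom → hehenom.

hehenom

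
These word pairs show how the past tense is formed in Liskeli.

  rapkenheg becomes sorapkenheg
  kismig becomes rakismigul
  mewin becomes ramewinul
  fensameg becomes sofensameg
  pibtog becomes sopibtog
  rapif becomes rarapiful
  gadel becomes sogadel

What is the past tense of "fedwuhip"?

rafedwuhipul

"fedwuhip" has last vowel 'i'. The stems whose last vowel is 'i' (rapif → rarapiful, mewin → ramewinul, kismig → rakismigul) add ra- … -ul around the stem.
The other pattern: stems whose last vowel is 'e' or 'o' add the prefix so-.
So fedwuhip → rafedwuhipul.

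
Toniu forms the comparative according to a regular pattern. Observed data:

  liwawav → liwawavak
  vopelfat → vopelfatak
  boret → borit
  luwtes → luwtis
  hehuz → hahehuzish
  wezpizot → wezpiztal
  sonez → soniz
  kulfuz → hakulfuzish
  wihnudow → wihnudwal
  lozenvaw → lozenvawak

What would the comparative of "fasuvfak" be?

sonez and hehuz both end in -z yet inflect differently (soniz, hahehuzish), so the final letter is not what conditions the rule; the last vowel is.
"fasuvfak" has last vowel 'a'. The stems whose last vowel is 'a' (liwawav → liwawavak, lozenvaw → lozenvawak, vopelfat → vopelfatak) add -ak.
The other patterns: stems whose last vowel is 'e' change the last vowel to 'i'; stems whose last vowel is 'u' add ha- … -ish around the stem; stems whose last vowel is 'o' delete the last vowel and add -al.
So fasuvfak → fasuvfakak.

fasuvfakak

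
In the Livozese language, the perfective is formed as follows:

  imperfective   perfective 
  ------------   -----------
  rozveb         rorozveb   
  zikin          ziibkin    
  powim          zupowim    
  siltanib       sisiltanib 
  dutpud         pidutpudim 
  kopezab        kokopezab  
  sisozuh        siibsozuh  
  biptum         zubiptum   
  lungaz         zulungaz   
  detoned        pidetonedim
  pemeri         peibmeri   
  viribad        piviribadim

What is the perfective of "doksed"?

pidoksedim

"doksed" ends in -d. The stems ending in -d (dutpud → pidutpudim, detoned → pidetonedim, viribad → piviribadim) add pi- … -im around the stem.
The other patterns: stems ending in -b repeat the first consonant+vowel as a prefix; stems ending in -m or -z add the prefix zu-; stems ending in -h, -i or -n insert -ib- after the first vowel.
So doksed → pidoksedim.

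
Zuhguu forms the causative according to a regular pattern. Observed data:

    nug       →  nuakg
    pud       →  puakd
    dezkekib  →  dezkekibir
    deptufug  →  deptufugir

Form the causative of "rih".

riakh

nug and deptufug both end in -g yet inflect differently (nuakg, deptufugir), so the final letter is not what conditions the rule; the number of vowels is.
"rih" has 1 vowel. The stems with 1 vowel (nug → nuakg, pud → puakd) insert -ak- after the first vowel.
The other pattern: stems with 3 vowels add -ir.
So rih → riakh.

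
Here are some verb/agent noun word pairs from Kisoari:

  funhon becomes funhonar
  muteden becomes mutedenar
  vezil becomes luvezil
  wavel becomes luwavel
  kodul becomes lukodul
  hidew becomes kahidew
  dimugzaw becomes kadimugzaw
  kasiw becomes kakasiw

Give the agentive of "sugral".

muteden and wavel both have last vowel 'e' yet inflect differently (mutedenar, luwavel), so the last vowel is not what conditions the rule; the final letter is.
"sugral" ends in -l. The stems ending in -l (vezil → luvezil, wavel → luwavel, kodul → lukodul) add the prefix lu-.
The other patterns: stems ending in -n add -ar; stems ending in -w add the prefix ka-.
So sugral → lusugral.

lusugral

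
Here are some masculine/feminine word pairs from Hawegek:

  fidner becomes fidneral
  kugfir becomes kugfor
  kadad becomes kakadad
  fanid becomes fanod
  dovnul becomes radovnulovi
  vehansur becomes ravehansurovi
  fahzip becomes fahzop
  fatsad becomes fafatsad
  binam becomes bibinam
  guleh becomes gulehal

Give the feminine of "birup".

rabirupovi

fanid and kadad both end in -d yet inflect differently (fanod, kakadad), so the final letter is not what conditions the rule; the last vowel is.
"birup" has last vowel 'u'. The stems whose last vowel is 'u' (dovnul → radovnulovi, vehansur → ravehansurovi) add ra- … -ovi around the stem.
The other patterns: stems whose last vowel is 'i' change the last vowel to 'o'; stems whose last vowel is 'a' repeat the first consonant+vowel as a prefix; stems whose last vowel is 'e' add -al.
So birup → rabirupovi.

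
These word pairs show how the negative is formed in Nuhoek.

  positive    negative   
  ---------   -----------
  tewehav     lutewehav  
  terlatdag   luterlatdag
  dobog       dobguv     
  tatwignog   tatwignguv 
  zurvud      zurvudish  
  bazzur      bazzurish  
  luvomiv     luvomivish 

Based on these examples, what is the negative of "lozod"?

lozduv

dobog and terlatdag both end in -g yet inflect differently (dobguv, luterlatdag), so the final letter is not what conditions the rule; the last vowel is.
"lozod" has last vowel 'o'. The stems whose last vowel is 'o' (dobog → dobguv, tatwignog → tatwignguv) delete the last vowel and add -uv.
The other patterns: stems whose last vowel is 'i' or 'u' add -ish; stems whose last vowel is 'a' add the prefix lu-.
So lozod → lozduv.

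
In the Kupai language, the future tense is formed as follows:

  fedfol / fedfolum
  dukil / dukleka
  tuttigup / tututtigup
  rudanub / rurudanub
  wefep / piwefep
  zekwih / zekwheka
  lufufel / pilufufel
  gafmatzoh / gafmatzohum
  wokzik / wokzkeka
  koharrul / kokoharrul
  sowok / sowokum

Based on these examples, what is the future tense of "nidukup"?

ninidukup

dukil and lufufel both end in -l yet inflect differently (dukleka, pilufufel), so the final letter is not what conditions the rule; the last vowel is.
"nidukup" has last vowel 'u'. The stems whose last vowel is 'u' (koharrul → kokoharrul, rudanub → rurudanub, tuttigup → tututtigup) repeat the first consonant+vowel as a prefix.
The other patterns: stems whose last vowel is 'i' delete the last vowel and add -eka; stems whose last vowel is 'e' add the prefix pi-; stems whose last vowel is 'o' add -um.
So nidukup → ninidukup.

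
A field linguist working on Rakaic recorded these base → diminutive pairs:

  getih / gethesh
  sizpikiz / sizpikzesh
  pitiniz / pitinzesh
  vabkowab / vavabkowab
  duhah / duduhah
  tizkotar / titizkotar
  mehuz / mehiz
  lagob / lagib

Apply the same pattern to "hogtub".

hogtib

getih and duhah both end in -h yet inflect differently (gethesh, duduhah), so the final letter is not what conditions the rule; the last vowel is.
"hogtub" has last vowel 'u'. The one such stem in the data (mehuz → mehiz) changes the last vowel to 'i' (as does lagob), so the same rule applies.
The other patterns: stems whose last vowel is 'i' delete the last vowel and add -esh; stems whose last vowel is 'a' repeat the first consonant+vowel as a prefix.
So hogtub → hogtib.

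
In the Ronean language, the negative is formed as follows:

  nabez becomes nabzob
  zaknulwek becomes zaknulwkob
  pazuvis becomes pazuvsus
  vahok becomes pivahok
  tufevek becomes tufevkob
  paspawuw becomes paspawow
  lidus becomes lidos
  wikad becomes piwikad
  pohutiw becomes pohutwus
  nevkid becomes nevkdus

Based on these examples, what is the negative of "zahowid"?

zahowdus

lidus and pazuvis both end in -s yet inflect differently (lidos, pazuvsus), so the final letter is not what conditions the rule; the last vowel is.
"zahowid" has last vowel 'i'. The stems whose last vowel is 'i' (pazuvis → pazuvsus, pohutiw → pohutwus, nevkid → nevkdus) delete the last vowel and add -us.
The other patterns: stems whose last vowel is 'u' change the last vowel to 'o'; stems whose last vowel is 'e' delete the last vowel and add -ob; stems whose last vowel is 'a' or 'o' add the prefix pi-.
So zahowid → zahowdus.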